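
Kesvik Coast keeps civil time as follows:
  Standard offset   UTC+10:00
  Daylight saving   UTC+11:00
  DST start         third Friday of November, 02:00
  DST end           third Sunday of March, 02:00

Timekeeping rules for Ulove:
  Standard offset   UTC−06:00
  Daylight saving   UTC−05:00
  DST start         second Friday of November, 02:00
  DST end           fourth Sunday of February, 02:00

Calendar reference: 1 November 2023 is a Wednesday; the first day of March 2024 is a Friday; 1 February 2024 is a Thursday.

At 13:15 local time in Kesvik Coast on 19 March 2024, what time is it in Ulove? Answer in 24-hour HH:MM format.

1 November 2023 is a Wednesday, so the first Friday is November 3 and the third is November 17.
1 March 2024 is a Friday, so the first Sunday is March 3 and the third is March 17.
19 March 2024 is outside the daylight-saving period (17 November 2023 – 17 March 2024), so Kesvik Coast is on standard time, UTC+10:00.
13:15 Kesvik Coast − 10h = 03:15 UTC.
1 November 2023 is a Wednesday, so the first Friday is November 3 and the second is November 10.
1 February 2024 is a Thursday, so the first Sunday is February 4 and the fourth is February 25.
At the standard offset (UTC−06:00), 03:15 UTC − 6h = 21:15 Ulove standard time (rolling into the previous day, 18 March 2024).
The standard-time date in Ulove, 18 March 2024, does not fall between 10 November 2023 and 25 February 2024, so daylight saving is not in effect and Ulove is at UTC−06:00.
03:15 UTC − 6h = 21:15 Ulove (rolling into the previous day, 18 March 2024).

21:15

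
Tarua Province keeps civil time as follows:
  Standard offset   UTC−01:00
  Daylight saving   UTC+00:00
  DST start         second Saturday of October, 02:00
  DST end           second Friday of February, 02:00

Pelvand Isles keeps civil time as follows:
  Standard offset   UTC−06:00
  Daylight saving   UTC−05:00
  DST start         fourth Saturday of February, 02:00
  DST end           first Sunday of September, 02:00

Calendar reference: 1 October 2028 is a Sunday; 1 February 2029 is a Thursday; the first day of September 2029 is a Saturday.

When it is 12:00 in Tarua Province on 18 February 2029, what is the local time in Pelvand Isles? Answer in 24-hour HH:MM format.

07:00

1 October 2028 is a Sunday, so the first Saturday is October 7 and the second is October 14.
1 February 2029 is a Thursday, so the first Friday is February 2 and the second is February 9.
18 February 2029 is outside the daylight-saving period (14 October 2028 – 9 February 2029), so Tarua Province is on standard time, UTC−01:00.
12:00 Tarua Province + 1h = 13:00 UTC.
1 February 2029 is a Thursday, so the first Saturday is February 3 and the fourth is February 24.
1 September 2029 is a Saturday, so the first Sunday is September 2.
At the standard offset (UTC−06:00), 13:00 UTC − 6h = 07:00 Pelvand Isles standard time.
The standard-time date in Pelvand Isles, 18 February 2029, is outside the daylight-saving period (24 February – 2 September), so Pelvand Isles is on standard time, UTC−06:00.
13:00 UTC − 6h = 07:00 Pelvand Isles.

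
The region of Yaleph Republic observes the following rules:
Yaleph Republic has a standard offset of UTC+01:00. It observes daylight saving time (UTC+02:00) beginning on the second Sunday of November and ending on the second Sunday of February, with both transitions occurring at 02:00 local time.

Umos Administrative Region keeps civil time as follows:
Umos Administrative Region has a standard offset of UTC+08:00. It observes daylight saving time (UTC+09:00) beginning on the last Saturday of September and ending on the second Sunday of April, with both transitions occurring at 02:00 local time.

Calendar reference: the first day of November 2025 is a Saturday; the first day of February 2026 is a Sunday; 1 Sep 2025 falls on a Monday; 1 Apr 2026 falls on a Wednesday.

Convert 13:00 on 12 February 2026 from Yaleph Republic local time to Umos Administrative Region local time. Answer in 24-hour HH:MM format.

21:00

1 November 2025 is a Saturday, so the first Sunday is November 2 and the second is November 9.
1 February 2026 is a Sunday, so the first Sunday is February 1 and the second is February 8.
12 February 2026 is outside the daylight-saving period (9 November 2025 – 8 February 2026), so Yaleph Republic is on standard time, UTC+01:00.
13:00 Yaleph Republic − 1h = 12:00 UTC.
1 September 2025 is a Monday, so Saturdays fall on 6, 13, 20, 27; the last is September 27.
1 April 2026 is a Wednesday, so the first Sunday is April 5 and the second is April 12.
At the standard offset (UTC+08:00), 12:00 UTC + 8h = 20:00 Umos Administrative Region standard time.
The standard-time date in Umos Administrative Region, 12 February 2026, lies within the daylight-saving period (27 September 2025 – 12 April 2026), so Umos Administrative Region is on daylight time, UTC+09:00.
12:00 UTC + 9h = 21:00 Umos Administrative Region.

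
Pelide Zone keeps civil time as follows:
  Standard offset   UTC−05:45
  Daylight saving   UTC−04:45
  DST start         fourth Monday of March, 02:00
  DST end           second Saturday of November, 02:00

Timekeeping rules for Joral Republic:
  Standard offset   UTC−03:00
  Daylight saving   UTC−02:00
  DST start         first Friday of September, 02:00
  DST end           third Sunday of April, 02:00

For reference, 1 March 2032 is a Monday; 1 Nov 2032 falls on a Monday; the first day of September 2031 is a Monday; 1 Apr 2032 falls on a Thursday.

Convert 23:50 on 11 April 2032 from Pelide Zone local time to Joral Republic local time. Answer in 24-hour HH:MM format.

1 March 2032 is a Monday, so the first Monday is March 1 and the fourth is March 22.
1 November 2032 is a Monday, so the first Saturday is November 6 and the second is November 13.
11 April 2032 lies within the daylight-saving period (22 March – 13 November), so Pelide Zone is on daylight time, UTC−04:45.
23:50 Pelide Zone + 4h45m = 04:35 UTC (rolling into the next day, 12 April 2032).
1 September 2031 is a Monday, so the first Friday is September 5.
1 April 2032 is a Thursday, so the first Sunday is April 4 and the third is April 18.
At the standard offset (UTC−03:00), 04:35 UTC − 3h = 01:35 Joral Republic standard time.
Daylight saving runs 5 September 2031 – 18 April 2032; the standard-time date in Joral Republic, 12 April 2032, is inside that window, so Joral Republic is at UTC−02:00.
04:35 UTC − 2h = 02:35 Joral Republic.

02:35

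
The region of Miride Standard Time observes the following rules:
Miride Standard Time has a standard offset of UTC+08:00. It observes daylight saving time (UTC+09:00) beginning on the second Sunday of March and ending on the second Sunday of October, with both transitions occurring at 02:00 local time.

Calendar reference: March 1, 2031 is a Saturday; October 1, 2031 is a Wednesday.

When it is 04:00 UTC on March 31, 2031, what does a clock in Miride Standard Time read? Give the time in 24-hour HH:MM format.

13:00

1 March 2031 is a Saturday, so the first Sunday is March 2 and the second is March 9.
1 October 2031 is a Wednesday, so the first Sunday is October 5 and the second is October 12.
At the standard offset (UTC+08:00), 04:00 UTC + 8h = 12:00 Miride Standard Time standard time.
The standard-time date in Miride Standard Time, March 31, 2031, lies within the daylight-saving period (9 March – 12 October), so Miride Standard Time is on daylight time, UTC+09:00.
04:00 UTC + 9h = 13:00 local.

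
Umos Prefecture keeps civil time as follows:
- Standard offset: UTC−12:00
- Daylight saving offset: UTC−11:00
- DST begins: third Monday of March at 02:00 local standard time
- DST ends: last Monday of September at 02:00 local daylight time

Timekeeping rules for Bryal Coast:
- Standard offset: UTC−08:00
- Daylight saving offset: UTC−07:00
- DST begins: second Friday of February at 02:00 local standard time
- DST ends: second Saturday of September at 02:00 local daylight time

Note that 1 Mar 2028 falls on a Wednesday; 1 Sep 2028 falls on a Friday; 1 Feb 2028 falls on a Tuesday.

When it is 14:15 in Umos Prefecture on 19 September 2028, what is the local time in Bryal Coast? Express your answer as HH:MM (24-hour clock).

17:15

1 March 2028 is a Wednesday, so the first Monday is March 6 and the third is March 20.
1 September 2028 is a Friday, so Mondays fall on 4, 11, 18, 25; the last is September 25.
19 September 2028 lies within the daylight-saving period (20 March – 25 September), so Umos Prefecture is on daylight time, UTC−11:00.
14:15 Umos Prefecture + 11h = 01:15 UTC (rolling into the next day, 20 September 2028).
1 February 2028 is a Tuesday, so the first Friday is February 4 and the second is February 11.
1 September 2028 is a Friday, so the first Saturday is September 2 and the second is September 9.
At the standard offset (UTC−08:00), 01:15 UTC − 8h = 17:15 Bryal Coast standard time (rolling into the previous day, 19 September 2028).
Daylight saving runs 11 February – 9 September; the standard-time date in Bryal Coast, 19 September 2028, is outside that window, so Bryal Coast is on standard time at UTC−08:00.
01:15 UTC − 8h = 17:15 Bryal Coast (rolling into the previous day, 19 September 2028).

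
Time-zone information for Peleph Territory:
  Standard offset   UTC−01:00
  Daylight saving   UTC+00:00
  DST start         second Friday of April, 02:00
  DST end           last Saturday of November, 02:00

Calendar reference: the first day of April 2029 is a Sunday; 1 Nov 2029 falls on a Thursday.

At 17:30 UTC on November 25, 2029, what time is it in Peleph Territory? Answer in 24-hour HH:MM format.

1 April 2029 is a Sunday, so the first Friday is April 6 and the second is April 13.
1 November 2029 is a Thursday, so Saturdays fall on 3, 10, 17, 24; the last is November 24.
At the standard offset (UTC−01:00), 17:30 UTC − 1h = 16:30 Peleph Territory standard time.
The standard-time date in Peleph Territory, November 25, 2029, is outside the daylight-saving period (13 April – 24 November), so Peleph Territory is on standard time, UTC−01:00.
17:30 UTC − 1h = 16:30 local.

16:30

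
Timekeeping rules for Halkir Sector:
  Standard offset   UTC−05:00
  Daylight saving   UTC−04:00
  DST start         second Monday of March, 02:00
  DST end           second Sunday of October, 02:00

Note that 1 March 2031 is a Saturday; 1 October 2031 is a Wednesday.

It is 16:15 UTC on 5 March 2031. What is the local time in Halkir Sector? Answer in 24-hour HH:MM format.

1 March 2031 is a Saturday, so the first Monday is March 3 and the second is March 10.
1 October 2031 is a Wednesday, so the first Sunday is October 5 and the second is October 12.
At the standard offset (UTC−05:00), 16:15 UTC − 5h = 11:15 Halkir Sector standard time.
Daylight saving runs 10 March – 12 October; the standard-time date in Halkir Sector, 5 March 2031, is outside that window, so Halkir Sector is on standard time at UTC−05:00.
16:15 UTC − 5h = 11:15 local.

11:15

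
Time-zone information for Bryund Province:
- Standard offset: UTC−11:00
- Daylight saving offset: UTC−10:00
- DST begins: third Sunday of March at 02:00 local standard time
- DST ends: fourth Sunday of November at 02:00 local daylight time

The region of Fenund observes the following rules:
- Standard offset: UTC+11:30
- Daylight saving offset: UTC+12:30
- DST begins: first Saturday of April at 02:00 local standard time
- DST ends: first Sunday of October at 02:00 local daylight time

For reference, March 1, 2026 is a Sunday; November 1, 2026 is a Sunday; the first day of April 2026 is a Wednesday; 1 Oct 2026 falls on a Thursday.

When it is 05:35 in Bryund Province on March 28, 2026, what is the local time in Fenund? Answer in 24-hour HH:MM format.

03:05

1 March 2026 is a Sunday, so the first Sunday is March 1 and the third is March 15.
1 November 2026 is a Sunday, so the first Sunday is November 1 and the fourth is November 22.
Daylight saving runs 15 March – 22 November; March 28, 2026 is inside that window, so Bryund Province is at UTC−10:00.
05:35 Bryund Province + 10h = 15:35 UTC.
1 April 2026 is a Wednesday, so the first Saturday is April 4.
1 October 2026 is a Thursday, so the first Sunday is October 4.
At the standard offset (UTC+11:30), 15:35 UTC + 11h30m = 03:05 Fenund standard time (rolling into the next day, 29 March 2026).
The standard-time date in Fenund, March 29, 2026, is outside the daylight-saving period (4 April – 4 October), so Fenund is on standard time, UTC+11:30.
15:35 UTC + 11h30m = 03:05 Fenund (rolling into the next day, 29 March 2026).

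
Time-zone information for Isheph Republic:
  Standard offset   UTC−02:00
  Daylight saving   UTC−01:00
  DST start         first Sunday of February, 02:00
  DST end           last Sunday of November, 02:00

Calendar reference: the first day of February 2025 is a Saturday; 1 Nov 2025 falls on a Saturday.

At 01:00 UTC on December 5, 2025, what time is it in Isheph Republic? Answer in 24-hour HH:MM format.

23:00

1 February 2025 is a Saturday, so the first Sunday is February 2.
1 November 2025 is a Saturday, so Sundays fall on 2, 9, 16, 23, 30; the last is November 30.
At the standard offset (UTC−02:00), 01:00 UTC − 2h = 23:00 Isheph Republic standard time (rolling into the previous day, 4 December 2025).
The standard-time date in Isheph Republic, December 4, 2025, does not fall between 2 February and 30 November, so daylight saving is not in effect and Isheph Republic is at UTC−02:00.
01:00 UTC − 2h = 23:00 local (rolling into the previous day, 4 December 2025).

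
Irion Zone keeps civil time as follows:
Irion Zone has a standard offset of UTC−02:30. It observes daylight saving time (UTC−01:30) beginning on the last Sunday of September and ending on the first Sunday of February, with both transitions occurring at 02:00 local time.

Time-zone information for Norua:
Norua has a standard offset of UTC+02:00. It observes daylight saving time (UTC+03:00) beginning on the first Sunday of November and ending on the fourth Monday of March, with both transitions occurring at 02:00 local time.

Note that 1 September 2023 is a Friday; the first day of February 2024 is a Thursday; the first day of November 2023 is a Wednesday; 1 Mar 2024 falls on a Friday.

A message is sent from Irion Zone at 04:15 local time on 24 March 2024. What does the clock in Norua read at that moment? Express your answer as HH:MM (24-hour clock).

09:45

1 September 2023 is a Friday, so Sundays fall on 3, 10, 17, 24; the last is September 24.
1 February 2024 is a Thursday, so the first Sunday is February 4.
24 March 2024 is outside the daylight-saving period (24 September 2023 – 4 February 2024), so Irion Zone is on standard time, UTC−02:30.
04:15 Irion Zone + 2h30m = 06:45 UTC.
1 November 2023 is a Wednesday, so the first Sunday is November 5.
1 March 2024 is a Friday, so the first Monday is March 4 and the fourth is March 25.
At the standard offset (UTC+02:00), 06:45 UTC + 2h = 08:45 Norua standard time.
The standard-time date in Norua, 24 March 2024, lies within the daylight-saving period (5 November 2023 – 25 March 2024), so Norua is on daylight time, UTC+03:00.
06:45 UTC + 3h = 09:45 Norua.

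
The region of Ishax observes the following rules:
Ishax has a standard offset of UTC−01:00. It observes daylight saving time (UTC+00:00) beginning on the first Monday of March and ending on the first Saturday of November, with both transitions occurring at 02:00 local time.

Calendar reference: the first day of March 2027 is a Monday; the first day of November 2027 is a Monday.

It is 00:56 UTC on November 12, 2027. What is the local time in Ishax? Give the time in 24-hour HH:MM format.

1 March 2027 is a Monday, so the first Monday is March 1.
1 November 2027 is a Monday, so the first Saturday is November 6.
At the standard offset (UTC−01:00), 00:56 UTC − 1h = 23:56 Ishax standard time (rolling into the previous day, 11 November 2027).
The standard-time date in Ishax, November 11, 2027, does not fall between 1 March and 6 November, so daylight saving is not in effect and Ishax is at UTC−01:00.
00:56 UTC − 1h = 23:56 local (rolling into the previous day, 11 November 2027).

23:56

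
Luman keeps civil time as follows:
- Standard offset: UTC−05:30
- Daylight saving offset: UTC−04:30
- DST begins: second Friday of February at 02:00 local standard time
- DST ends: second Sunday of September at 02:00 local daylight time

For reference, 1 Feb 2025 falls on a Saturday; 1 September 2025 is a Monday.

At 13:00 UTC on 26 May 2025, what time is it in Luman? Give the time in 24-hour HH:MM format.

08:30

1 February 2025 is a Saturday, so the first Friday is February 7 and the second is February 14.
1 September 2025 is a Monday, so the first Sunday is September 7 and the second is September 14.
At the standard offset (UTC−05:30), 13:00 UTC − 5h30m = 07:30 Luman standard time.
The standard-time date in Luman, 26 May 2025, lies within the daylight-saving period (14 February – 14 September), so Luman is on daylight time, UTC−04:30.
13:00 UTC − 4h30m = 08:30 local.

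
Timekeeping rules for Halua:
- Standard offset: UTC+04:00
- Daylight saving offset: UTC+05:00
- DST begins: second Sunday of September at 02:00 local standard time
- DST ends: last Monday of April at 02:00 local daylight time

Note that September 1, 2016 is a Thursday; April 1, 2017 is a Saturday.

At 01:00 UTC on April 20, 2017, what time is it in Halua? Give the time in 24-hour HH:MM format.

1 September 2016 is a Thursday, so the first Sunday is September 4 and the second is September 11.
1 April 2017 is a Saturday, so Mondays fall on 3, 10, 17, 24; the last is April 24.
At the standard offset (UTC+04:00), 01:00 UTC + 4h = 05:00 Halua standard time.
The standard-time date in Halua, April 20, 2017, falls between 11 September 2016 and 24 April 2017, so daylight saving is in effect and Halua is at UTC+05:00.
01:00 UTC + 5h = 06:00 local.

06:00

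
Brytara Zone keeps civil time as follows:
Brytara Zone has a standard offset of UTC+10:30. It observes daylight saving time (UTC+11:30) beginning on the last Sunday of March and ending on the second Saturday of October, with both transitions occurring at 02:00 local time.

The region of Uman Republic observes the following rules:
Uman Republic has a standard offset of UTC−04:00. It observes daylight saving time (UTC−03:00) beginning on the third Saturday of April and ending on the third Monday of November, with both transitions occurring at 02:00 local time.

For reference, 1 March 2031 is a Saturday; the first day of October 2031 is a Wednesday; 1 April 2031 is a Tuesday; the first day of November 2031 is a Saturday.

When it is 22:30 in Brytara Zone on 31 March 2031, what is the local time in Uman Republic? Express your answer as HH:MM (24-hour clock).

1 March 2031 is a Saturday, so Sundays fall on 2, 9, 16, 23, 30; the last is March 30.
1 October 2031 is a Wednesday, so the first Saturday is October 4 and the second is October 11.
31 March 2031 lies within the daylight-saving period (30 March – 11 October), so Brytara Zone is on daylight time, UTC+11:30.
22:30 Brytara Zone − 11h30m = 11:00 UTC.
1 April 2031 is a Tuesday, so the first Saturday is April 5 and the third is April 19.
1 November 2031 is a Saturday, so the first Monday is November 3 and the third is November 17.
At the standard offset (UTC−04:00), 11:00 UTC − 4h = 07:00 Uman Republic standard time.
Daylight saving runs 19 April – 17 November; the standard-time date in Uman Republic, 31 March 2031, is outside that window, so Uman Republic is on standard time at UTC−04:00.
11:00 UTC − 4h = 07:00 Uman Republic.

07:00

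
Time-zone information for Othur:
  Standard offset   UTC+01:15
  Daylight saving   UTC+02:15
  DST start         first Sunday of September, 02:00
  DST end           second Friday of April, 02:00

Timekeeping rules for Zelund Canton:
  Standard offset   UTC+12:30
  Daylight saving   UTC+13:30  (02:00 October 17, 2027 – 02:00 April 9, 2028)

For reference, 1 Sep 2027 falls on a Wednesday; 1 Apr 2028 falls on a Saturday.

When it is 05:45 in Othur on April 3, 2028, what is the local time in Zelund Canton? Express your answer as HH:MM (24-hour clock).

17:00

1 September 2027 is a Wednesday, so the first Sunday is September 5.
1 April 2028 is a Saturday, so the first Friday is April 7 and the second is April 14.
April 3, 2028 lies within the daylight-saving period (5 September 2027 – 14 April 2028), so Othur is on daylight time, UTC+02:15.
05:45 Othur − 2h15m = 03:30 UTC.
At the standard offset (UTC+12:30), 03:30 UTC + 12h30m = 16:00 Zelund Canton standard time.
The standard-time date in Zelund Canton, April 3, 2028, falls between 17 October 2027 and 9 April 2028, so daylight saving is in effect and Zelund Canton is at UTC+13:30.
03:30 UTC + 13h30m = 17:00 Zelund Canton.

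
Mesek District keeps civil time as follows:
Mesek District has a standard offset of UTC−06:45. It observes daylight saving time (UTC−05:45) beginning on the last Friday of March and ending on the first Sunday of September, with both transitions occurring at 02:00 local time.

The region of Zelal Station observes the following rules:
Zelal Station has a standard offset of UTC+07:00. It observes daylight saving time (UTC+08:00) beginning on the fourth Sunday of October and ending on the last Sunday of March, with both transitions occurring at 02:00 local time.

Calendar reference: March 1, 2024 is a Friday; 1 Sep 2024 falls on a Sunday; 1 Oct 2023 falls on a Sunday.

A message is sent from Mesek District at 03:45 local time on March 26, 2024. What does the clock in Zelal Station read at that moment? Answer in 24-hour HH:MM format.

18:30

1 March 2024 is a Friday, so Fridays fall on 1, 8, 15, 22, 29; the last is March 29.
1 September 2024 is a Sunday, so the first Sunday is September 1.
March 26, 2024 does not fall between 29 March and 1 September, so daylight saving is not in effect and Mesek District is at UTC−06:45.
03:45 Mesek District + 6h45m = 10:30 UTC.
1 October 2023 is a Sunday, so the first Sunday is October 1 and the fourth is October 22.
1 March 2024 is a Friday, so Sundays fall on 3, 10, 17, 24, 31; the last is March 31.
At the standard offset (UTC+07:00), 10:30 UTC + 7h = 17:30 Zelal Station standard time.
The standard-time date in Zelal Station, March 26, 2024, falls between 22 October 2023 and 31 March 2024, so daylight saving is in effect and Zelal Station is at UTC+08:00.
10:30 UTC + 8h = 18:30 Zelal Station.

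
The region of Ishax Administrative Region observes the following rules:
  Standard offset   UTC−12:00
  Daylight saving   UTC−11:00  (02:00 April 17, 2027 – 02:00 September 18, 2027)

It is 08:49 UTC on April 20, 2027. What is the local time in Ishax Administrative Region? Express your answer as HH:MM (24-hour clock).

21:49

At the standard offset (UTC−12:00), 08:49 UTC − 12h = 20:49 Ishax Administrative Region standard time (rolling into the previous day, 19 April 2027).
Daylight saving runs 17 April – 18 September; the standard-time date in Ishax Administrative Region, April 19, 2027, is inside that window, so Ishax Administrative Region is at UTC−11:00.
08:49 UTC − 11h = 21:49 local (rolling into the previous day, 19 April 2027).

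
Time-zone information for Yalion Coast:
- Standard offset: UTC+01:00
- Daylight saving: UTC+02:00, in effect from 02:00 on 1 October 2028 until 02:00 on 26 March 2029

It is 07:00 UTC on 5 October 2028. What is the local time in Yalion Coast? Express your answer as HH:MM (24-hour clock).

At the standard offset (UTC+01:00), 07:00 UTC + 1h = 08:00 Yalion Coast standard time.
The standard-time date in Yalion Coast, 5 October 2028, falls between 1 October 2028 and 26 March 2029, so daylight saving is in effect and Yalion Coast is at UTC+02:00.
07:00 UTC + 2h = 09:00 local.

09:00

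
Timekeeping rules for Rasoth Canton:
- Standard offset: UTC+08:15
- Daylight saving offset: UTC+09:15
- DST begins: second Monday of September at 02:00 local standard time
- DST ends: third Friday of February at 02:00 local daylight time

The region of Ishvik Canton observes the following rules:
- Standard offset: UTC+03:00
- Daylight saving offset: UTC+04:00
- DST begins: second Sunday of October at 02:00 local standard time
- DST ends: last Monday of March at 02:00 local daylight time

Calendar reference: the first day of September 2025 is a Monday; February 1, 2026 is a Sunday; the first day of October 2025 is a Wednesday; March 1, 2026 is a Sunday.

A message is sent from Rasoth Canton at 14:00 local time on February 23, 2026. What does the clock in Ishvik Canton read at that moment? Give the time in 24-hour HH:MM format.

1 September 2025 is a Monday, so the first Monday is September 1 and the second is September 8.
1 February 2026 is a Sunday, so the first Friday is February 6 and the third is February 20.
February 23, 2026 does not fall between 8 September 2025 and 20 February 2026, so daylight saving is not in effect and Rasoth Canton is at UTC+08:15.
14:00 Rasoth Canton − 8h15m = 05:45 UTC.
1 October 2025 is a Wednesday, so the first Sunday is October 5 and the second is October 12.
1 March 2026 is a Sunday, so Mondays fall on 2, 9, 16, 23, 30; the last is March 30.
At the standard offset (UTC+03:00), 05:45 UTC + 3h = 08:45 Ishvik Canton standard time.
Daylight saving runs 12 October 2025 – 30 March 2026; the standard-time date in Ishvik Canton, February 23, 2026, is inside that window, so Ishvik Canton is at UTC+04:00.
05:45 UTC + 4h = 09:45 Ishvik Canton.

09:45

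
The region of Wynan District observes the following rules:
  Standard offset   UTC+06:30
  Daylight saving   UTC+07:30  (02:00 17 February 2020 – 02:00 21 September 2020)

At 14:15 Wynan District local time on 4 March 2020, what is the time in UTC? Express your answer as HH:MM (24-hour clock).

06:45

4 March 2020 falls between 17 February and 21 September, so daylight saving is in effect and Wynan District is at UTC+07:30.
14:15 local − 7h30m = 06:45 UTC.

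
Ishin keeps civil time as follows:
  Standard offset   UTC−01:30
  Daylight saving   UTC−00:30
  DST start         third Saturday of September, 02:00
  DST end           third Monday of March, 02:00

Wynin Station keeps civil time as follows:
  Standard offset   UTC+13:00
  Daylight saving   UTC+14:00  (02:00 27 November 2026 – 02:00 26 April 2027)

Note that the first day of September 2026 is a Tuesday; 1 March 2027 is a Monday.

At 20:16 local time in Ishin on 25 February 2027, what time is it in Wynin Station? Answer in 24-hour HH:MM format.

10:46

1 September 2026 is a Tuesday, so the first Saturday is September 5 and the third is September 19.
1 March 2027 is a Monday, so the first Monday is March 1 and the third is March 15.
25 February 2027 lies within the daylight-saving period (19 September 2026 – 15 March 2027), so Ishin is on daylight time, UTC−00:30.
20:16 Ishin + 0h30m = 20:46 UTC.
At the standard offset (UTC+13:00), 20:46 UTC + 13h = 09:46 Wynin Station standard time (rolling into the next day, 26 February 2027).
The standard-time date in Wynin Station, 26 February 2027, falls between 27 November 2026 and 26 April 2027, so daylight saving is in effect and Wynin Station is at UTC+14:00.
20:46 UTC + 14h = 10:46 Wynin Station (rolling into the next day, 26 February 2027).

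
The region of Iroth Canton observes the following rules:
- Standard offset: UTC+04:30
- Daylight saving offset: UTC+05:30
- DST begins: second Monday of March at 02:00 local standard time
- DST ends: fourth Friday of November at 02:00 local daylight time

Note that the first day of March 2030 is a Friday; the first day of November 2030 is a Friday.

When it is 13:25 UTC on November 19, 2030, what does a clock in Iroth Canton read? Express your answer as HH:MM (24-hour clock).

1 March 2030 is a Friday, so the first Monday is March 4 and the second is March 11.
1 November 2030 is a Friday, so the first Friday is November 1 and the fourth is November 22.
At the standard offset (UTC+04:30), 13:25 UTC + 4h30m = 17:55 Iroth Canton standard time.
The standard-time date in Iroth Canton, November 19, 2030, lies within the daylight-saving period (11 March – 22 November), so Iroth Canton is on daylight time, UTC+05:30.
13:25 UTC + 5h30m = 18:55 local.

18:55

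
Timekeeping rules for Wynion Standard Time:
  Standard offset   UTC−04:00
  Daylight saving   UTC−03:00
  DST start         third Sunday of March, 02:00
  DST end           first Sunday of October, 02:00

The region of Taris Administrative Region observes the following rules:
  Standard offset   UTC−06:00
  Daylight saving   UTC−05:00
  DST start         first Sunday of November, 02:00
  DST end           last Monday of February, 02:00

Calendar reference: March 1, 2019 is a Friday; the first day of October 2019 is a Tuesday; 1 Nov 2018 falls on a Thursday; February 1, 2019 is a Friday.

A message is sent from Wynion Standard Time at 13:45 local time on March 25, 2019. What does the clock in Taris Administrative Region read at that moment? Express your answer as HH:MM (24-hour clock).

10:45

1 March 2019 is a Friday, so the first Sunday is March 3 and the third is March 17.
1 October 2019 is a Tuesday, so the first Sunday is October 6.
March 25, 2019 falls between 17 March and 6 October, so daylight saving is in effect and Wynion Standard Time is at UTC−03:00.
13:45 Wynion Standard Time + 3h = 16:45 UTC.
1 November 2018 is a Thursday, so the first Sunday is November 4.
1 February 2019 is a Friday, so Mondays fall on 4, 11, 18, 25; the last is February 25.
At the standard offset (UTC−06:00), 16:45 UTC − 6h = 10:45 Taris Administrative Region standard time.
Daylight saving runs 4 November 2018 – 25 February 2019; the standard-time date in Taris Administrative Region, March 25, 2019, is outside that window, so Taris Administrative Region is on standard time at UTC−06:00.
16:45 UTC − 6h = 10:45 Taris Administrative Region.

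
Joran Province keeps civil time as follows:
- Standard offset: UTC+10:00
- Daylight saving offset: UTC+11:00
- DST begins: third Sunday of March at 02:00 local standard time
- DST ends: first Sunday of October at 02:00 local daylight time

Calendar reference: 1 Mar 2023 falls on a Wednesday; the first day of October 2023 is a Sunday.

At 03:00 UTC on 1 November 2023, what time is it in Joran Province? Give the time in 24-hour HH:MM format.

1 March 2023 is a Wednesday, so the first Sunday is March 5 and the third is March 19.
1 October 2023 is a Sunday, so the first Sunday is October 1.
At the standard offset (UTC+10:00), 03:00 UTC + 10h = 13:00 Joran Province standard time.
Daylight saving runs 19 March – 1 October; the standard-time date in Joran Province, 1 November 2023, is outside that window, so Joran Province is on standard time at UTC+10:00.
03:00 UTC + 10h = 13:00 local.

13:00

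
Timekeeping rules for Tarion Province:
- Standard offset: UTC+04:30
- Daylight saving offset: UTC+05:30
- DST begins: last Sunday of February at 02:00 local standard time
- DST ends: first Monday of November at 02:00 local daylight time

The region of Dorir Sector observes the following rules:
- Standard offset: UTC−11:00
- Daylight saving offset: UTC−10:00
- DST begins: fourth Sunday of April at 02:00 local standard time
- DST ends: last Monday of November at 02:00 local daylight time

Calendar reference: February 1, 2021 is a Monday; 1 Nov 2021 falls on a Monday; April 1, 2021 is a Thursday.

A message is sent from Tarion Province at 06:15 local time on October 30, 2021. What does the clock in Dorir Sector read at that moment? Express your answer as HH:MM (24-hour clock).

1 February 2021 is a Monday, so Sundays fall on 7, 14, 21, 28; the last is February 28.
1 November 2021 is a Monday, so the first Monday is November 1.
October 30, 2021 lies within the daylight-saving period (28 February – 1 November), so Tarion Province is on daylight time, UTC+05:30.
06:15 Tarion Province − 5h30m = 00:45 UTC.
1 April 2021 is a Thursday, so the first Sunday is April 4 and the fourth is April 25.
1 November 2021 is a Monday, so Mondays fall on 1, 8, 15, 22, 29; the last is November 29.
At the standard offset (UTC−11:00), 00:45 UTC − 11h = 13:45 Dorir Sector standard time (rolling into the previous day, 29 October 2021).
The standard-time date in Dorir Sector, October 29, 2021, falls between 25 April and 29 November, so daylight saving is in effect and Dorir Sector is at UTC−10:00.
00:45 UTC − 10h = 14:45 Dorir Sector (rolling into the previous day, 29 October 2021).

14:45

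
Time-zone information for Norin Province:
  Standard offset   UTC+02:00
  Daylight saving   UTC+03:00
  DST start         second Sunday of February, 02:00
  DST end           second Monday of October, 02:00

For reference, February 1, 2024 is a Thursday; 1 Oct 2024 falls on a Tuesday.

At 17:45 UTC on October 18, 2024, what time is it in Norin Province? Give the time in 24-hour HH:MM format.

19:45

1 February 2024 is a Thursday, so the first Sunday is February 4 and the second is February 11.
1 October 2024 is a Tuesday, so the first Monday is October 7 and the second is October 14.
At the standard offset (UTC+02:00), 17:45 UTC + 2h = 19:45 Norin Province standard time.
The standard-time date in Norin Province, October 18, 2024, is outside the daylight-saving period (11 February – 14 October), so Norin Province is on standard time, UTC+02:00.
17:45 UTC + 2h = 19:45 local.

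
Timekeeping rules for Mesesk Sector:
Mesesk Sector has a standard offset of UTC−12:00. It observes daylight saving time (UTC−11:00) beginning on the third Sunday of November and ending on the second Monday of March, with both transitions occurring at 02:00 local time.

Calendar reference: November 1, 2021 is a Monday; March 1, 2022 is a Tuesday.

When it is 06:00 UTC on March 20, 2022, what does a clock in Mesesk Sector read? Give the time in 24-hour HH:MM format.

1 November 2021 is a Monday, so the first Sunday is November 7 and the third is November 21.
1 March 2022 is a Tuesday, so the first Monday is March 7 and the second is March 14.
At the standard offset (UTC−12:00), 06:00 UTC − 12h = 18:00 Mesesk Sector standard time (rolling into the previous day, 19 March 2022).
The standard-time date in Mesesk Sector, March 19, 2022, is outside the daylight-saving period (21 November 2021 – 14 March 2022), so Mesesk Sector is on standard time, UTC−12:00.
06:00 UTC − 12h = 18:00 local (rolling into the previous day, 19 March 2022).

18:00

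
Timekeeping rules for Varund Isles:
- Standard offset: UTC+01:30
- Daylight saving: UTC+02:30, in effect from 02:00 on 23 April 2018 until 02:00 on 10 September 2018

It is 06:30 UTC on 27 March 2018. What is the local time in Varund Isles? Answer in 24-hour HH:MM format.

At the standard offset (UTC+01:30), 06:30 UTC + 1h30m = 08:00 Varund Isles standard time.
The standard-time date in Varund Isles, 27 March 2018, does not fall between 23 April and 10 September, so daylight saving is not in effect and Varund Isles is at UTC+01:30.
06:30 UTC + 1h30m = 08:00 local.

08:00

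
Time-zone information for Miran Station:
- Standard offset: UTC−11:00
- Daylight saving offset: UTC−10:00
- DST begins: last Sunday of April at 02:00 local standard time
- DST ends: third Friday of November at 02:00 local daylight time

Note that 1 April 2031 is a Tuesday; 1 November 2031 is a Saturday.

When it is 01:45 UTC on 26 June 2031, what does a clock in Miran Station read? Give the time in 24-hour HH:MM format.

15:45

1 April 2031 is a Tuesday, so Sundays fall on 6, 13, 20, 27; the last is April 27.
1 November 2031 is a Saturday, so the first Friday is November 7 and the third is November 21.
At the standard offset (UTC−11:00), 01:45 UTC − 11h = 14:45 Miran Station standard time (rolling into the previous day, 25 June 2031).
Daylight saving runs 27 April – 21 November; the standard-time date in Miran Station, 25 June 2031, is inside that window, so Miran Station is at UTC−10:00.
01:45 UTC − 10h = 15:45 local (rolling into the previous day, 25 June 2031).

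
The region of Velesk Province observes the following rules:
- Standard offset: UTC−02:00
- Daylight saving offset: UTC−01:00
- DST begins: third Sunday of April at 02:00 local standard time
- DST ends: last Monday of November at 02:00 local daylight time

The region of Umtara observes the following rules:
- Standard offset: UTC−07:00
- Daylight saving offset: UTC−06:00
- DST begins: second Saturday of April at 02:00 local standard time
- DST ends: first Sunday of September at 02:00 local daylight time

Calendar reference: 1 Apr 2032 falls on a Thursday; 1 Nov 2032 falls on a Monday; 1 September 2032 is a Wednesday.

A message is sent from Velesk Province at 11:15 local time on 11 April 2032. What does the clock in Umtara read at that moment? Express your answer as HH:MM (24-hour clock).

1 April 2032 is a Thursday, so the first Sunday is April 4 and the third is April 18.
1 November 2032 is a Monday, so Mondays fall on 1, 8, 15, 22, 29; the last is November 29.
11 April 2032 is outside the daylight-saving period (18 April – 29 November), so Velesk Province is on standard time, UTC−02:00.
11:15 Velesk Province + 2h = 13:15 UTC.
1 April 2032 is a Thursday, so the first Saturday is April 3 and the second is April 10.
1 September 2032 is a Wednesday, so the first Sunday is September 5.
At the standard offset (UTC−07:00), 13:15 UTC − 7h = 06:15 Umtara standard time.
The standard-time date in Umtara, 11 April 2032, falls between 10 April and 5 September, so daylight saving is in effect and Umtara is at UTC−06:00.
13:15 UTC − 6h = 07:15 Umtara.

07:15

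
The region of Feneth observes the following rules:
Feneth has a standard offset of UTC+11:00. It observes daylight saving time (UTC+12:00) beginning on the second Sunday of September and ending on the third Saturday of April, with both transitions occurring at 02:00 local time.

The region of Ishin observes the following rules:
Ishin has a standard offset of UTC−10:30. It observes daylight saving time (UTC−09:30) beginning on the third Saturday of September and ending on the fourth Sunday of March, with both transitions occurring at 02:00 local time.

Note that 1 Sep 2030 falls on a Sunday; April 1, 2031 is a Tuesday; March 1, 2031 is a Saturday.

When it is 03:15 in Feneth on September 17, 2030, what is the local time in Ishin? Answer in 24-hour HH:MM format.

04:45

1 September 2030 is a Sunday, so the first Sunday is September 1 and the second is September 8.
1 April 2031 is a Tuesday, so the first Saturday is April 5 and the third is April 19.
September 17, 2030 falls between 8 September 2030 and 19 April 2031, so daylight saving is in effect and Feneth is at UTC+12:00.
03:15 Feneth − 12h = 15:15 UTC (rolling into the previous day, 16 September 2030).
1 September 2030 is a Sunday, so the first Saturday is September 7 and the third is September 21.
1 March 2031 is a Saturday, so the first Sunday is March 2 and the fourth is March 23.
At the standard offset (UTC−10:30), 15:15 UTC − 10h30m = 04:45 Ishin standard time.
Daylight saving runs 21 September 2030 – 23 March 2031; the standard-time date in Ishin, September 16, 2030, is outside that window, so Ishin is on standard time at UTC−10:30.
15:15 UTC − 10h30m = 04:45 Ishin.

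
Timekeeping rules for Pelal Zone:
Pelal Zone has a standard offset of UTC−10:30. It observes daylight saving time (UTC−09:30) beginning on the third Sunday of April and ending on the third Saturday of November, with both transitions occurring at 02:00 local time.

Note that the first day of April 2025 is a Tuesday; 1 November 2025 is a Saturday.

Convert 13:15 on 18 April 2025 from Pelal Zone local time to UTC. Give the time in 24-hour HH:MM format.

23:45

1 April 2025 is a Tuesday, so the first Sunday is April 6 and the third is April 20.
1 November 2025 is a Saturday, so the first Saturday is November 1 and the third is November 15.
18 April 2025 does not fall between 20 April and 15 November, so daylight saving is not in effect and Pelal Zone is at UTC−10:30.
13:15 local + 10h30m = 23:45 UTC.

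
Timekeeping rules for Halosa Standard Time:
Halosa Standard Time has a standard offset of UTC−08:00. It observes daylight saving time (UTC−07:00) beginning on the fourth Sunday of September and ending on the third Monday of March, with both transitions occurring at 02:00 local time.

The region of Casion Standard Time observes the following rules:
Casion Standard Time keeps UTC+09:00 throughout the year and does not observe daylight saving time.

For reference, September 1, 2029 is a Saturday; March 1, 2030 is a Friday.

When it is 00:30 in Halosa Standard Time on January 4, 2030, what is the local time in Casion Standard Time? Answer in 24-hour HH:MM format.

1 September 2029 is a Saturday, so the first Sunday is September 2 and the fourth is September 23.
1 March 2030 is a Friday, so the first Monday is March 4 and the third is March 18.
January 4, 2030 falls between 23 September 2029 and 18 March 2030, so daylight saving is in effect and Halosa Standard Time is at UTC−07:00.
00:30 Halosa Standard Time + 7h = 07:30 UTC.
Casion Standard Time has no daylight saving, so its offset is UTC+09:00 year-round.
07:30 UTC + 9h = 16:30 Casion Standard Time.

16:30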